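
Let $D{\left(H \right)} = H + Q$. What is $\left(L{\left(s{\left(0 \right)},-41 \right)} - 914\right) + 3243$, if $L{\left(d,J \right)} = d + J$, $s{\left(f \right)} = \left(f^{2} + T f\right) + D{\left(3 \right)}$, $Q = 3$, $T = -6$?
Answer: $2294$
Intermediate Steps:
$D{\left(H \right)} = 3 + H$ ($D{\left(H \right)} = H + 3 = 3 + H$)
$s{\left(f \right)} = 6 + f^{2} - 6 f$ ($s{\left(f \right)} = \left(f^{2} - 6 f\right) + \left(3 + 3\right) = \left(f^{2} - 6 f\right) + 6 = 6 + f^{2} - 6 f$)
$L{\left(d,J \right)} = J + d$
$\left(L{\left(s{\left(0 \right)},-41 \right)} - 914\right) + 3243 = \left(\left(-41 + \left(6 + 0^{2} - 0\right)\right) - 914\right) + 3243 = \left(\left(-41 + \left(6 + 0 + 0\right)\right) - 914\right) + 3243 = \left(\left(-41 + 6\right) - 914\right) + 3243 = \left(-35 - 914\right) + 3243 = -949 + 3243 = 2294$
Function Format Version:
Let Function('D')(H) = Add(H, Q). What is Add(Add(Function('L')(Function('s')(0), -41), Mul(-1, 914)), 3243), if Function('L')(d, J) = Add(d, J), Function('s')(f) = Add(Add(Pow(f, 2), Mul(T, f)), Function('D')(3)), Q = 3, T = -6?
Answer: 2294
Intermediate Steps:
Function('D')(H) = Add(3, H) (Function('D')(H) = Add(H, 3) = Add(3, H))
Function('s')(f) = Add(6, Pow(f, 2), Mul(-6, f)) (Function('s')(f) = Add(Add(Pow(f, 2), Mul(-6, f)), Add(3, 3)) = Add(Add(Pow(f, 2), Mul(-6, f)), 6) = Add(6, Pow(f, 2), Mul(-6, f)))
Function('L')(d, J) = Add(J, d)
Add(Add(Function('L')(Function('s')(0), -41), Mul(-1, 914)), 3243) = Add(Add(Add(-41, Add(6, Pow(0, 2), Mul(-6, 0))), Mul(-1, 914)), 3243) = Add(Add(Add(-41, Add(6, 0, 0)), -914), 3243) = Add(Add(Add(-41, 6), -914), 3243) = Add(Add(-35, -914), 3243) = Add(-949, 3243) = 2294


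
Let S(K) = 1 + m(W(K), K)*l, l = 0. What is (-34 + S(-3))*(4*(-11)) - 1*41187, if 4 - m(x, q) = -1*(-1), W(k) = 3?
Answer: -39735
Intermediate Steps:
m(x, q) = 3 (m(x, q) = 4 - (-1)*(-1) = 4 - 1*1 = 4 - 1 = 3)
S(K) = 1 (S(K) = 1 + 3*0 = 1 + 0 = 1)
(-34 + S(-3))*(4*(-11)) - 1*41187 = (-34 + 1)*(4*(-11)) - 1*41187 = -33*(-44) - 41187 = 1452 - 41187 = -39735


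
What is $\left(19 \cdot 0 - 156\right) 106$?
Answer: $-16536$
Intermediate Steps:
$\left(19 \cdot 0 - 156\right) 106 = \left(0 - 156\right) 106 = \left(-156\right) 106 = -16536$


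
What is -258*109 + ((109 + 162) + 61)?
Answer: -27790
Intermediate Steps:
-258*109 + ((109 + 162) + 61) = -28122 + (271 + 61) = -28122 + 332 = -27790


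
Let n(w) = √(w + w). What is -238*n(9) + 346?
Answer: 346 - 714*√2 ≈ -663.75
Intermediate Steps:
n(w) = √2*√w (n(w) = √(2*w) = √2*√w)
-238*n(9) + 346 = -238*√2*√9 + 346 = -238*√2*3 + 346 = -714*√2 + 346 = 346 - 714*√2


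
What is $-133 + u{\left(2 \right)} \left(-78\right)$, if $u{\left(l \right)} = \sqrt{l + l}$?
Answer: $-289$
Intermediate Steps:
$u{\left(l \right)} = \sqrt{2} \sqrt{l}$ ($u{\left(l \right)} = \sqrt{2 l} = \sqrt{2} \sqrt{l}$)
$-133 + u{\left(2 \right)} \left(-78\right) = -133 + \sqrt{2} \sqrt{2} \left(-78\right) = -133 + 2 \left(-78\right) = -133 - 156 = -289$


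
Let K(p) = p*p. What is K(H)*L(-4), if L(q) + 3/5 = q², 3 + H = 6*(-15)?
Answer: 665973/5 ≈ 1.3319e+5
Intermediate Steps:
H = -93 (H = -3 + 6*(-15) = -3 - 90 = -93)
K(p) = p²
L(q) = -⅗ + q²
K(H)*L(-4) = (-93)²*(-⅗ + (-4)²) = 8649*(-⅗ + 16) = 8649*(77/5) = 665973/5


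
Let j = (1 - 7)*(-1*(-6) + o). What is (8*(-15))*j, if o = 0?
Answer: 4320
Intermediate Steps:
j = -36 (j = (1 - 7)*(-1*(-6) + 0) = -6*(6 + 0) = -6*6 = -36)
(8*(-15))*j = (8*(-15))*(-36) = -120*(-36) = 4320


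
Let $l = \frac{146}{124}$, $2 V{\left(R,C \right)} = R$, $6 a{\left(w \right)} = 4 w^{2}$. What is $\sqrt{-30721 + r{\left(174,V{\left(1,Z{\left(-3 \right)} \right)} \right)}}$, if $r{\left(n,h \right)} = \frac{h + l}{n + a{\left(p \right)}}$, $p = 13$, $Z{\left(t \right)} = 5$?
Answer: $\frac{i \sqrt{1364694914290}}{6665} \approx 175.27 i$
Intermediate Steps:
$a{\left(w \right)} = \frac{2 w^{2}}{3}$ ($a{\left(w \right)} = \frac{4 w^{2}}{6} = \frac{2 w^{2}}{3}$)
$V{\left(R,C \right)} = \frac{R}{2}$
$l = \frac{73}{62}$ ($l = 146 \cdot \frac{1}{124} = \frac{73}{62} \approx 1.1774$)
$r{\left(n,h \right)} = \frac{\frac{73}{62} + h}{\frac{338}{3} + n}$ ($r{\left(n,h \right)} = \frac{h + \frac{73}{62}}{n + \frac{2 \cdot 13^{2}}{3}} = \frac{\frac{73}{62} + h}{n + \frac{2}{3} \cdot 169} = \frac{\frac{73}{62} + h}{n + \frac{338}{3}} = \frac{\frac{73}{62} + h}{\frac{338}{3} + n}$)
$\sqrt{-30721 + r{\left(174,V{\left(1,Z{\left(-3 \right)} \right)} \right)}} = \sqrt{-30721 + \frac{3 \left(73 + 62 \cdot \frac{1}{2} \cdot 1\right)}{62 \left(338 + 3 \cdot 174\right)}} = \sqrt{-30721 + \frac{3 \left(73 + 62 \cdot \frac{1}{2}\right)}{62 \left(338 + 522\right)}} = \sqrt{-30721 + \frac{3 \left(73 + 31\right)}{62 \cdot 860}} = \sqrt{-30721 + \frac{3}{62} \cdot \frac{1}{860} \cdot 104} = \sqrt{-30721 + \frac{39}{6665}} = \sqrt{- \frac{204755426}{6665}} = \frac{i \sqrt{1364694914290}}{6665}$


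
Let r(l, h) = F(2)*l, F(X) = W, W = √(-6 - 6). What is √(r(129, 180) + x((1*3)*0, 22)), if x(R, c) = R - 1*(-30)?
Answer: √(30 + 258*I*√3) ≈ 15.458 + 14.455*I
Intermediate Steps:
W = 2*I*√3 (W = √(-12) = 2*I*√3 ≈ 3.4641*I)
F(X) = 2*I*√3
r(l, h) = 2*I*l*√3 (r(l, h) = (2*I*√3)*l = 2*I*l*√3)
x(R, c) = 30 + R (x(R, c) = R + 30 = 30 + R)
√(r(129, 180) + x((1*3)*0, 22)) = √(2*I*129*√3 + (30 + (1*3)*0)) = √(258*I*√3 + (30 + 3*0)) = √(258*I*√3 + (30 + 0)) = √(258*I*√3 + 30) = √(30 + 258*I*√3)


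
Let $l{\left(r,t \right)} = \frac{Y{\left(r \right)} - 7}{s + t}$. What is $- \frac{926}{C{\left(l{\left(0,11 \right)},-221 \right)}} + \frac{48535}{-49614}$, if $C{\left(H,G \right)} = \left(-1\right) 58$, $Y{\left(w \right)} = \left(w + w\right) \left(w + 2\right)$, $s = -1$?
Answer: $\frac{21563767}{1438806} \approx 14.987$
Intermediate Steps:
$Y{\left(w \right)} = 2 w \left(2 + w\right)$
$l{\left(r,t \right)} = \frac{-7 + 2 r \left(2 + r\right)}{-1 + t}$ ($l{\left(r,t \right)} = \frac{2 r \left(2 + r\right) - 7}{-1 + t} = \frac{-7 + 2 r \left(2 + r\right)}{-1 + t}$)
$C{\left(H,G \right)} = -58$
$- \frac{926}{C{\left(l{\left(0,11 \right)},-221 \right)}} + \frac{48535}{-49614} = - \frac{926}{-58} + \frac{48535}{-49614} = \left(-926\right) \left(- \frac{1}{58}\right) + 48535 \left(- \frac{1}{49614}\right) = \frac{463}{29} - \frac{48535}{49614} = \frac{21563767}{1438806}$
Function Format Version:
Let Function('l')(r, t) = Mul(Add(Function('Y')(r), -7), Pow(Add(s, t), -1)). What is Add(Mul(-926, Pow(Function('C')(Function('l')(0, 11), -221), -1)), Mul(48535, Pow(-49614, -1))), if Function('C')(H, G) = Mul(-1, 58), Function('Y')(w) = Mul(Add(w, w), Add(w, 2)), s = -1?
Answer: Rational(21563767, 1438806) ≈ 14.987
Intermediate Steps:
Function('Y')(w) = Mul(2, w, Add(2, w)) (Function('Y')(w) = Mul(Mul(2, w), Add(2, w)) = Mul(2, w, Add(2, w)))
Function('l')(r, t) = Mul(Pow(Add(-1, t), -1), Add(-7, Mul(2, r, Add(2, r)))) (Function('l')(r, t) = Mul(Add(Mul(2, r, Add(2, r)), -7), Pow(Add(-1, t), -1)) = Mul(Add(-7, Mul(2, r, Add(2, r))), Pow(Add(-1, t), -1)) = Mul(Pow(Add(-1, t), -1), Add(-7, Mul(2, r, Add(2, r)))))
Function('C')(H, G) = -58
Add(Mul(-926, Pow(Function('C')(Function('l')(0, 11), -221), -1)), Mul(48535, Pow(-49614, -1))) = Add(Mul(-926, Pow(-58, -1)), Mul(48535, Pow(-49614, -1))) = Add(Mul(-926, Rational(-1, 58)), Mul(48535, Rational(-1, 49614))) = Add(Rational(463, 29), Rational(-48535, 49614)) = Rational(21563767, 1438806)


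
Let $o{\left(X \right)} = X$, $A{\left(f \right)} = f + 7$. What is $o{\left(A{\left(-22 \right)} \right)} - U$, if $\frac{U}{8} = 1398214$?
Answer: $-11185727$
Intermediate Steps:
$A{\left(f \right)} = 7 + f$
$U = 11185712$ ($U = 8 \cdot 1398214 = 11185712$)
$o{\left(A{\left(-22 \right)} \right)} - U = \left(7 - 22\right) - 11185712 = -15 - 11185712 = -11185727$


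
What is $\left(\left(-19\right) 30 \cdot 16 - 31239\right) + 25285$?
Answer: $-15074$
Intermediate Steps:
$\left(\left(-19\right) 30 \cdot 16 - 31239\right) + 25285 = \left(\left(-570\right) 16 - 31239\right) + 25285 = \left(-9120 - 31239\right) + 25285 = -40359 + 25285 = -15074$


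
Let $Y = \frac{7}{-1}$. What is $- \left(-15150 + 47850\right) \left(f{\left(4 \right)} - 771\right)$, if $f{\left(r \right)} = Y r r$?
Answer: $28874100$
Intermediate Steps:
$Y = -7$ ($Y = 7 \left(-1\right) = -7$)
$f{\left(r \right)} = - 7 r^{2}$ ($f{\left(r \right)} = - 7 r r = - 7 r^{2}$)
$- \left(-15150 + 47850\right) \left(f{\left(4 \right)} - 771\right) = - \left(-15150 + 47850\right) \left(- 7 \cdot 4^{2} - 771\right) = - 32700 \left(\left(-7\right) 16 - 771\right) = - 32700 \left(-112 - 771\right) = - 32700 \left(-883\right) = \left(-1\right) \left(-28874100\right) = 28874100$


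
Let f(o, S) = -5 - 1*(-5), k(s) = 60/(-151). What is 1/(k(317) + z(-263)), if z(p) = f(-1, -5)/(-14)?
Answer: -151/60 ≈ -2.5167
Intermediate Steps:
k(s) = -60/151 (k(s) = 60*(-1/151) = -60/151)
f(o, S) = 0 (f(o, S) = -5 + 5 = 0)
z(p) = 0 (z(p) = 0/(-14) = 0*(-1/14) = 0)
1/(k(317) + z(-263)) = 1/(-60/151 + 0) = 1/(-60/151) = -151/60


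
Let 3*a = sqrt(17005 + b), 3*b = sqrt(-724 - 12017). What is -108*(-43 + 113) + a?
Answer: -7560 + sqrt(153045 + 3*I*sqrt(12741))/9 ≈ -7516.5 + 0.048088*I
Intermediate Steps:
b = I*sqrt(12741)/3 (b = sqrt(-724 - 12017)/3 = sqrt(-12741)/3 = (I*sqrt(12741))/3 = I*sqrt(12741)/3 ≈ 37.625*I)
a = sqrt(17005 + I*sqrt(12741)/3)/3 ≈ 43.468 + 0.048088*I
-108*(-43 + 113) + a = -108*(-43 + 113) + sqrt(153045 + 3*I*sqrt(12741))/9 = -108*70 + sqrt(153045 + 3*I*sqrt(12741))/9 = -7560 + sqrt(153045 + 3*I*sqrt(12741))/9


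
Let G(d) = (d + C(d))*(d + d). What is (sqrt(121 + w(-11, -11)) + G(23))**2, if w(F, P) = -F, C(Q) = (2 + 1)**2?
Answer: 2166916 + 5888*sqrt(33) ≈ 2.2007e+6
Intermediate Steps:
C(Q) = 9 (C(Q) = 3**2 = 9)
G(d) = 2*d*(9 + d) (G(d) = (d + 9)*(d + d) = (9 + d)*(2*d) = 2*d*(9 + d))
(sqrt(121 + w(-11, -11)) + G(23))**2 = (sqrt(121 - 1*(-11)) + 2*23*(9 + 23))**2 = (sqrt(121 + 11) + 2*23*32)**2 = (sqrt(132) + 1472)**2 = (2*sqrt(33) + 1472)**2 = (1472 + 2*sqrt(33))**2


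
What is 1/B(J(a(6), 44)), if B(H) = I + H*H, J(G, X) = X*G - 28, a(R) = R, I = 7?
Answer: 1/55703 ≈ 1.7952e-5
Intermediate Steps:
J(G, X) = -28 + G*X (J(G, X) = G*X - 28 = -28 + G*X)
B(H) = 7 + H² (B(H) = 7 + H*H = 7 + H²)
1/B(J(a(6), 44)) = 1/(7 + (-28 + 6*44)²) = 1/(7 + (-28 + 264)²) = 1/(7 + 236²) = 1/(7 + 55696) = 1/55703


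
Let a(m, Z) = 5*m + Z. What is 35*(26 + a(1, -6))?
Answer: 875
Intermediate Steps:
a(m, Z) = Z + 5*m
35*(26 + a(1, -6)) = 35*(26 + (-6 + 5*1)) = 35*(26 + (-6 + 5)) = 35*(26 - 1) = 35*25 = 875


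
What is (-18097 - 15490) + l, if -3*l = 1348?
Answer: -102109/3 ≈ -34036.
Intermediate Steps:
l = -1348/3 (l = -⅓*1348 = -1348/3 ≈ -449.33)
(-18097 - 15490) + l = (-18097 - 15490) - 1348/3 = -33587 - 1348/3 = -102109/3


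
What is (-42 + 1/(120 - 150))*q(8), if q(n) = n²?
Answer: -40352/15 ≈ -2690.1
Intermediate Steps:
(-42 + 1/(120 - 150))*q(8) = (-42 + 1/(120 - 150))*8² = (-42 + 1/(-30))*64 = (-42 - 1/30)*64 = -1261/30*64 = -40352/15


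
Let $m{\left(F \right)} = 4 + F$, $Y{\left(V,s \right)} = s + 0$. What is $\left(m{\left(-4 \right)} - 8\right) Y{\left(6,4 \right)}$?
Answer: $-32$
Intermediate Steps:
$Y{\left(V,s \right)} = s$
$\left(m{\left(-4 \right)} - 8\right) Y{\left(6,4 \right)} = \left(\left(4 - 4\right) - 8\right) 4 = \left(0 - 8\right) 4 = \left(-8\right) 4 = -32$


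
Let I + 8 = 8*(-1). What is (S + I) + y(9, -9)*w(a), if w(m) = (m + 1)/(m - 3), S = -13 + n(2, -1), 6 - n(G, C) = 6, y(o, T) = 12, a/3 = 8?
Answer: -103/7 ≈ -14.714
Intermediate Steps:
a = 24 (a = 3*8 = 24)
n(G, C) = 0 (n(G, C) = 6 - 1*6 = 6 - 6 = 0)
S = -13 (S = -13 + 0 = -13)
I = -16 (I = -8 + 8*(-1) = -8 - 8 = -16)
w(m) = (1 + m)/(-3 + m)
(S + I) + y(9, -9)*w(a) = (-13 - 16) + 12*((1 + 24)/(-3 + 24)) = -29 + 12*(25/21) = -29 + 100/7 = -103/7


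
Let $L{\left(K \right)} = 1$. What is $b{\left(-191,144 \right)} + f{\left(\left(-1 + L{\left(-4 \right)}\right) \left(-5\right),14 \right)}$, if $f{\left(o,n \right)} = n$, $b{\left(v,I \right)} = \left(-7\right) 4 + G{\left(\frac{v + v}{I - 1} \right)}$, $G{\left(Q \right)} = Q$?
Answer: $- \frac{2384}{143} \approx -16.671$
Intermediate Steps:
$b{\left(v,I \right)} = -28 + \frac{2 v}{-1 + I}$ ($b{\left(v,I \right)} = \left(-7\right) 4 + \frac{v + v}{I - 1} = -28 + \frac{2 v}{-1 + I}$)
$b{\left(-191,144 \right)} + f{\left(\left(-1 + L{\left(-4 \right)}\right) \left(-5\right),14 \right)} = \frac{2 \left(14 - 191 - 2016\right)}{-1 + 144} + 14 = \frac{2 \left(14 - 191 - 2016\right)}{143} + 14 = 2 \cdot \frac{1}{143} \left(-2193\right) + 14 = - \frac{4386}{143} + 14 = - \frac{2384}{143}$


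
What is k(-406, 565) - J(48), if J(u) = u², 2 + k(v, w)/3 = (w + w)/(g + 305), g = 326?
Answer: -1454220/631 ≈ -2304.6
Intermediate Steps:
k(v, w) = -6 + 6*w/631 (k(v, w) = -6 + 3*((w + w)/(326 + 305)) = -6 + 3*((2*w)/631) = -6 + 3*((2*w)*(1/631)) = -6 + 3*(2*w/631) = -6 + 6*w/631)
k(-406, 565) - J(48) = (-6 + (6/631)*565) - 1*48² = (-6 + 3390/631) - 1*2304 = -396/631 - 2304 = -1454220/631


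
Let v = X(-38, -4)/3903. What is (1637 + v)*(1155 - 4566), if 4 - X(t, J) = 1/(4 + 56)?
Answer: -145290748721/26020 ≈ -5.5838e+6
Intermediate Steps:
X(t, J) = 239/60 (X(t, J) = 4 - 1/(4 + 56) = 4 - 1/60 = 239/60)
v = 239/234180 (v = (239/60)/3903 = (239/60)*(1/3903) = 239/234180 ≈ 0.0010206)
(1637 + v)*(1155 - 4566) = (1637 + 239/234180)*(1155 - 4566) = (383352899/234180)*(-3411) = -145290748721/26020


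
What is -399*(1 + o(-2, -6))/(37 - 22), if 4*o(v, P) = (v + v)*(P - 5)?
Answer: -1596/5 ≈ -319.20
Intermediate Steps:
o(v, P) = v*(-5 + P)/2 (o(v, P) = ((v + v)*(P - 5))/4 = ((2*v)*(-5 + P))/4 = (2*v*(-5 + P))/4 = v*(-5 + P)/2)
-399*(1 + o(-2, -6))/(37 - 22) = -399*(1 + (½)*(-2)*(-5 - 6))/(37 - 22) = -399*(1 + (½)*(-2)*(-11))/15 = -399*(1 + 11)/15 = -4788/15 = -399*⅘ = -1596/5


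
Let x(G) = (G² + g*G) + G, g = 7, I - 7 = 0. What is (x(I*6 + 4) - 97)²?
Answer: 5697769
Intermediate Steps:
I = 7 (I = 7 + 0 = 7)
x(G) = G² + 8*G (x(G) = (G² + 7*G) + G = G² + 8*G)
(x(I*6 + 4) - 97)² = ((7*6 + 4)*(8 + (7*6 + 4)) - 97)² = ((42 + 4)*(8 + (42 + 4)) - 97)² = (46*(8 + 46) - 97)² = (46*54 - 97)² = (2484 - 97)² = 2387² = 5697769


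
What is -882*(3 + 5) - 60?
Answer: -7116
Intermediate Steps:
-882*(3 + 5) - 60 = -882*8 - 60 = -147*48 - 60 = -7056 - 60 = -7116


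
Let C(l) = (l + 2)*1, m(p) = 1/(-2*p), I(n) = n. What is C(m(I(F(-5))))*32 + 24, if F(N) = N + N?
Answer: 448/5 ≈ 89.600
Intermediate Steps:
F(N) = 2*N
m(p) = -1/(2*p)
C(l) = 2 + l (C(l) = (2 + l)*1 = 2 + l)
C(m(I(F(-5))))*32 + 24 = (2 - 1/(2*(2*(-5))))*32 + 24 = (2 - 1/2/(-10))*32 + 24 = (2 - 1/2*(-1/10))*32 + 24 = (2 + 1/20)*32 + 24 = (41/20)*32 + 24 = 328/5 + 24 = 448/5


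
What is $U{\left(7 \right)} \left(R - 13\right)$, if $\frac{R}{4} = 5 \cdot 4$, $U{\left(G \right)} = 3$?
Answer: $201$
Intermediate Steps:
$R = 80$ ($R = 4 \cdot 5 \cdot 4 = 4 \cdot 20 = 80$)
$U{\left(7 \right)} \left(R - 13\right) = 3 \left(80 - 13\right) = 3 \cdot 67 = 201$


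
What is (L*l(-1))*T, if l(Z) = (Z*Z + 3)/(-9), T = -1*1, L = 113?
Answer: 452/9 ≈ 50.222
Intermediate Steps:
T = -1
l(Z) = -⅓ - Z²/9 (l(Z) = (Z² + 3)*(-⅑) = (3 + Z²)*(-⅑) = -⅓ - Z²/9)
(L*l(-1))*T = (113*(-⅓ - ⅑*(-1)²))*(-1) = (113*(-⅓ - ⅑*1))*(-1) = (113*(-⅓ - ⅑))*(-1) = (113*(-4/9))*(-1) = -452/9*(-1) = 452/9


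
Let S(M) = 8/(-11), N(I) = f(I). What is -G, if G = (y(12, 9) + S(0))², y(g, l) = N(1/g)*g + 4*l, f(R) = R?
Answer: -159201/121 ≈ -1315.7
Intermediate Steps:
N(I) = I
S(M) = -8/11 (S(M) = 8*(-1/11) = -8/11)
y(g, l) = 1 + 4*l (y(g, l) = (1/g)*g + 4*l = g/g + 4*l = 1 + 4*l)
G = 159201/121 (G = ((1 + 4*9) - 8/11)² = ((1 + 36) - 8/11)² = (37 - 8/11)² = (399/11)² = 159201/121 ≈ 1315.7)
-G = -1*159201/121 = -159201/121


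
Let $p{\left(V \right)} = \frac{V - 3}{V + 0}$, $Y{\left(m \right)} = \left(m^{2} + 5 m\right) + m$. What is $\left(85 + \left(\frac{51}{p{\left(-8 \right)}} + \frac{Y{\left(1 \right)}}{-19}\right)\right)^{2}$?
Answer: $\frac{647193600}{43681} \approx 14816.0$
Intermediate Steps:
$Y{\left(m \right)} = m^{2} + 6 m$
$p{\left(V \right)} = \frac{-3 + V}{V}$
$\left(85 + \left(\frac{51}{p{\left(-8 \right)}} + \frac{Y{\left(1 \right)}}{-19}\right)\right)^{2} = \left(85 + \left(\frac{51}{\frac{1}{-8} \left(-3 - 8\right)} + \frac{1 \left(6 + 1\right)}{-19}\right)\right)^{2} = \left(85 + \left(\frac{51}{\left(- \frac{1}{8}\right) \left(-11\right)} + 1 \cdot 7 \left(- \frac{1}{19}\right)\right)\right)^{2} = \left(85 + \left(\frac{51}{\frac{11}{8}} + 7 \left(- \frac{1}{19}\right)\right)\right)^{2} = \left(85 + \left(51 \cdot \frac{8}{11} - \frac{7}{19}\right)\right)^{2} = \left(85 + \left(\frac{408}{11} - \frac{7}{19}\right)\right)^{2} = \left(85 + \frac{7675}{209}\right)^{2} = \left(\frac{25440}{209}\right)^{2} = \frac{647193600}{43681}$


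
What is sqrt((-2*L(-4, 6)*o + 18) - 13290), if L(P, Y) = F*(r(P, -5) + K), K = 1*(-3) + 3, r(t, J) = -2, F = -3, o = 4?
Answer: 6*I*sqrt(370) ≈ 115.41*I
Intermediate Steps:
K = 0 (K = -3 + 3 = 0)
L(P, Y) = 6 (L(P, Y) = -3*(-2 + 0) = -3*(-2) = 6)
sqrt((-2*L(-4, 6)*o + 18) - 13290) = sqrt((-12*4 + 18) - 13290) = sqrt((-2*24 + 18) - 13290) = sqrt((-48 + 18) - 13290) = sqrt(-30 - 13290) = sqrt(-13320) = 6*I*sqrt(370)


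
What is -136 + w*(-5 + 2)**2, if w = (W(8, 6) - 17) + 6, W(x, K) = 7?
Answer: -172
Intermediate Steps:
w = -4 (w = (7 - 17) + 6 = -10 + 6 = -4)
-136 + w*(-5 + 2)**2 = -136 - 4*(-5 + 2)**2 = -136 - 4*(-3)**2 = -136 - 4*9 = -136 - 36 = -172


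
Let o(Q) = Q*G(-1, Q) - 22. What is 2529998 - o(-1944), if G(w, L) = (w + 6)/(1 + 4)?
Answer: 2531964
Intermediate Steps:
G(w, L) = 6/5 + w/5 (G(w, L) = (6 + w)/5 = (6 + w)*(1/5) = 6/5 + w/5)
o(Q) = -22 + Q (o(Q) = Q*(6/5 + (1/5)*(-1)) - 22 = Q*(6/5 - 1/5) - 22 = Q*1 - 22 = Q - 22 = -22 + Q)
2529998 - o(-1944) = 2529998 - (-22 - 1944) = 2529998 - 1*(-1966) = 2529998 + 1966 = 2531964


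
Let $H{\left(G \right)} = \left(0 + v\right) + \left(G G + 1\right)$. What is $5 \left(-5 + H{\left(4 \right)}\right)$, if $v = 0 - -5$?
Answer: $85$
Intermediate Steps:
$v = 5$ ($v = 0 + 5 = 5$)
$H{\left(G \right)} = 6 + G^{2}$ ($H{\left(G \right)} = \left(0 + 5\right) + \left(G G + 1\right) = 5 + \left(G^{2} + 1\right) = 5 + \left(1 + G^{2}\right) = 6 + G^{2}$)
$5 \left(-5 + H{\left(4 \right)}\right) = 5 \left(-5 + \left(6 + 4^{2}\right)\right) = 5 \left(-5 + \left(6 + 16\right)\right) = 5 \left(-5 + 22\right) = 5 \cdot 17 = 85$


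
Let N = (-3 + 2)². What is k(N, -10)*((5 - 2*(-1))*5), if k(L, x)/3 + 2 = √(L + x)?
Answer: -210 + 315*I ≈ -210.0 + 315.0*I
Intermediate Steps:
N = 1 (N = (-1)² = 1)
k(L, x) = -6 + 3*√(L + x)
k(N, -10)*((5 - 2*(-1))*5) = (-6 + 3*√(1 - 10))*((5 - 2*(-1))*5) = (-6 + 3*√(-9))*((5 + 2)*5) = (-6 + 3*(3*I))*(7*5) = (-6 + 9*I)*35 = -210 + 315*I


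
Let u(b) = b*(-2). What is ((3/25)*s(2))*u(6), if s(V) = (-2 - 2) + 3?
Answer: 36/25 ≈ 1.4400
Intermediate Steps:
u(b) = -2*b
s(V) = -1 (s(V) = -4 + 3 = -1)
((3/25)*s(2))*u(6) = ((3/25)*(-1))*(-2*6) = ((3*(1/25))*(-1))*(-12) = ((3/25)*(-1))*(-12) = -3/25*(-12) = 36/25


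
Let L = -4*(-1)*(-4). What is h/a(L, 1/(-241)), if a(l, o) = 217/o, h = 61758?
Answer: -61758/52297 ≈ -1.1809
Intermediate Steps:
L = -16 (L = 4*(-4) = -16)
h/a(L, 1/(-241)) = 61758/((217/(1/(-241)))) = 61758/((217/(-1/241))) = 61758/((217*(-241))) = 61758/(-52297) = 61758*(-1/52297) = -61758/52297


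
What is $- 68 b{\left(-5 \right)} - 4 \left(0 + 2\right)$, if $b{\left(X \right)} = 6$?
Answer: $-416$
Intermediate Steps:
$- 68 b{\left(-5 \right)} - 4 \left(0 + 2\right) = \left(-68\right) 6 - 4 \left(0 + 2\right) = -408 - 8 = -416$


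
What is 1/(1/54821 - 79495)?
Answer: -54821/4357995394 ≈ -1.2579e-5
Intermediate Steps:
1/(1/54821 - 79495) = 1/(-4357995394/54821) = -54821/4357995394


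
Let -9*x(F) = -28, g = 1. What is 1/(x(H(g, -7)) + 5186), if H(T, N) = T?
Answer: 9/46702 ≈ 0.00019271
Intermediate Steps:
x(F) = 28/9 (x(F) = -1/9*(-28) = 28/9)
1/(x(H(g, -7)) + 5186) = 1/(28/9 + 5186) = 1/(46702/9) = 9/46702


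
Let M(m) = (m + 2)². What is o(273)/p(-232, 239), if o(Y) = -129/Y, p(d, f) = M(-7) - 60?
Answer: 43/3185 ≈ 0.013501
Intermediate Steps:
M(m) = (2 + m)²
p(d, f) = -35 (p(d, f) = (2 - 7)² - 60 = (-5)² - 60 = 25 - 60 = -35)
o(273)/p(-232, 239) = -129/273/(-35) = -129*1/273*(-1/35) = -43/91*(-1/35) = 43/3185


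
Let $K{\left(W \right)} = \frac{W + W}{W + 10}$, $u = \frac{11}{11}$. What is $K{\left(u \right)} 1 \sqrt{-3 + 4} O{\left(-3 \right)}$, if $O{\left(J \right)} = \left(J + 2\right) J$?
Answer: $\frac{6}{11} \approx 0.54545$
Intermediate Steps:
$u = 1$ ($u = 11 \cdot \frac{1}{11} = 1$)
$O{\left(J \right)} = J \left(2 + J\right)$ ($O{\left(J \right)} = \left(2 + J\right) J = J \left(2 + J\right)$)
$K{\left(W \right)} = \frac{2 W}{10 + W}$
$K{\left(u \right)} 1 \sqrt{-3 + 4} O{\left(-3 \right)} = 2 \cdot 1 \frac{1}{10 + 1} \cdot 1 \sqrt{-3 + 4} \left(- 3 \left(2 - 3\right)\right) = 2 \cdot 1 \cdot \frac{1}{11} \cdot 1 \sqrt{1} \left(\left(-3\right) \left(-1\right)\right) = 2 \cdot 1 \cdot \frac{1}{11} \cdot 1 \cdot 1 \cdot 3 = \frac{2 \cdot 1 \cdot 3}{11} = \frac{2}{11} \cdot 3 = \frac{6}{11}$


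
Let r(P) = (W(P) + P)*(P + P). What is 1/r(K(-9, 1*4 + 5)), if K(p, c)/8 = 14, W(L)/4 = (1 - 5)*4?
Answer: 1/10752 ≈ 9.3006e-5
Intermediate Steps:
W(L) = -64 (W(L) = 4*((1 - 5)*4) = 4*(-4*4) = 4*(-16) = -64)
K(p, c) = 112 (K(p, c) = 8*14 = 112)
r(P) = 2*P*(-64 + P) (r(P) = (-64 + P)*(P + P) = (-64 + P)*(2*P) = 2*P*(-64 + P))
1/r(K(-9, 1*4 + 5)) = 1/(2*112*(-64 + 112)) = 1/(2*112*48) = 1/10752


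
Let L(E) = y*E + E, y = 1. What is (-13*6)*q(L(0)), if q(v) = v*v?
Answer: 0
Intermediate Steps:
L(E) = 2*E (L(E) = 1*E + E = E + E = 2*E)
q(v) = v²
(-13*6)*q(L(0)) = (-13*6)*(2*0)² = -78*0² = -78*0 = 0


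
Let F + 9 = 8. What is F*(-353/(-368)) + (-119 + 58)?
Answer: -22801/368 ≈ -61.959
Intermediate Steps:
F = -1 (F = -9 + 8 = -1)
F*(-353/(-368)) + (-119 + 58) = -(-353)/(-368) + (-119 + 58) = -(-353)*(-1)/368 - 61 = -1*353/368 - 61 = -353/368 - 61 = -22801/368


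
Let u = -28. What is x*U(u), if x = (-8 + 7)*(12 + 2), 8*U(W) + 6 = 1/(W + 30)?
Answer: 77/8 ≈ 9.6250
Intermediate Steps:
U(W) = -3/4 + 1/(8*(30 + W)) (U(W) = -3/4 + 1/(8*(W + 30)) = -3/4 + 1/(8*(30 + W)))
x = -14 (x = -1*14 = -14)
x*U(u) = -7*(-179 - 6*(-28))/(4*(30 - 28)) = -7*(-179 + 168)/(4*2) = -7*(-11)/(4*2) = -14*(-11/16) = 77/8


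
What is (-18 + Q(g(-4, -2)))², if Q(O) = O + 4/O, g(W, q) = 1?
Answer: 169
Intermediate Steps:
Q(O) = O + 4/O
(-18 + Q(g(-4, -2)))² = (-18 + (1 + 4/1))² = (-18 + (1 + 4*1))² = (-18 + (1 + 4))² = (-18 + 5)² = (-13)² = 169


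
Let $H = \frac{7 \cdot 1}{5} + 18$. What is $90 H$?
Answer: $1746$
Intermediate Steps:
$H = \frac{97}{5}$ ($H = 7 \cdot \frac{1}{5} + 18 = \frac{7}{5} + 18 = \frac{97}{5} \approx 19.4$)
$90 H = 90 \cdot \frac{97}{5} = 1746$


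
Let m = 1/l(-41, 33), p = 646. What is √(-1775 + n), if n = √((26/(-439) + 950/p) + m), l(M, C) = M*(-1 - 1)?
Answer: √(-664741733651900 + 611966*√533125808254)/611966 ≈ 42.117*I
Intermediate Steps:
l(M, C) = -2*M (l(M, C) = M*(-2) = -2*M)
m = 1/82 (m = 1/(-2*(-41)) = 1/82 ≈ 0.012195)
n = √533125808254/611966 (n = √((26/(-439) + 950/646) + 1/82) = √((26*(-1/439) + 950*(1/646)) + 1/82) = √((-26/439 + 25/17) + 1/82) = √(10533/7463 + 1/82) = √(871169/611966) = √533125808254/611966 ≈ 1.1931)
√(-1775 + n) = √(-1775 + √533125808254/611966)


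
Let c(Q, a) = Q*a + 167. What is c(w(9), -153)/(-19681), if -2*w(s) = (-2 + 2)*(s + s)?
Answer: -167/19681 ≈ -0.0084853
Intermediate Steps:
w(s) = 0 (w(s) = -(-2 + 2)*(s + s)/2 = -0*2*s = -½*0 = 0)
c(Q, a) = 167 + Q*a
c(w(9), -153)/(-19681) = (167 + 0*(-153))/(-19681) = (167 + 0)*(-1/19681) = 167*(-1/19681) = -167/19681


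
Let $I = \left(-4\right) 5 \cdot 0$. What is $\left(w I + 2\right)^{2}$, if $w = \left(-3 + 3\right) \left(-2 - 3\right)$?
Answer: $4$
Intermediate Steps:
$w = 0$ ($w = 0 \left(-5\right) = 0$)
$I = 0$ ($I = \left(-20\right) 0 = 0$)
$\left(w I + 2\right)^{2} = \left(0 \cdot 0 + 2\right)^{2} = \left(0 + 2\right)^{2} = 2^{2} = 4$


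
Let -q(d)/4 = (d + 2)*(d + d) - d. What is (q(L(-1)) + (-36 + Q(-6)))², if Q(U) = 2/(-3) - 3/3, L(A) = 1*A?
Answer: 10201/9 ≈ 1133.4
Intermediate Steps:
L(A) = A
q(d) = 4*d - 8*d*(2 + d) (q(d) = -4*((d + 2)*(d + d) - d) = -4*((2 + d)*(2*d) - d) = -4*(2*d*(2 + d) - d) = -4*(-d + 2*d*(2 + d)) = 4*d - 8*d*(2 + d))
Q(U) = -5/3 (Q(U) = 2*(-⅓) - 3*⅓ = -⅔ - 1 = -5/3)
(q(L(-1)) + (-36 + Q(-6)))² = (-4*(-1)*(3 + 2*(-1)) + (-36 - 5/3))² = (-4*(-1)*(3 - 2) - 113/3)² = (-4*(-1)*1 - 113/3)² = (4 - 113/3)² = (-101/3)² = 10201/9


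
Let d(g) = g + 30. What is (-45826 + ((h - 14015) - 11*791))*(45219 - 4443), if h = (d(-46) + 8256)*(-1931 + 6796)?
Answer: 1631817109008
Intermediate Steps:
d(g) = 30 + g
h = 40087600 (h = ((30 - 46) + 8256)*(-1931 + 6796) = (-16 + 8256)*4865 = 8240*4865 = 40087600)
(-45826 + ((h - 14015) - 11*791))*(45219 - 4443) = (-45826 + ((40087600 - 14015) - 11*791))*(45219 - 4443) = (-45826 + (40073585 - 8701))*40776 = (-45826 + 40064884)*40776 = 40019058*40776 = 1631817109008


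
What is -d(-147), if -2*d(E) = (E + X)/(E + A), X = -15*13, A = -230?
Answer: 171/377 ≈ 0.45358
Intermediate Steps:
X = -195
d(E) = -(-195 + E)/(2*(-230 + E)) (d(E) = -(E - 195)/(2*(E - 230)) = -(-195 + E)/(2*(-230 + E)))
-d(-147) = -(195 - 1*(-147))/(2*(-230 - 147)) = -(195 + 147)/(2*(-377)) = -(-1)*342/(2*377) = -1*(-171/377) = 171/377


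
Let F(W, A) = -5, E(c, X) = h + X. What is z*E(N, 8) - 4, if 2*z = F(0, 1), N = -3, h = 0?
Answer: -24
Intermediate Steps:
E(c, X) = X (E(c, X) = 0 + X = X)
z = -5/2 (z = (½)*(-5) = -5/2 ≈ -2.5000)
z*E(N, 8) - 4 = -5/2*8 - 4 = -20 - 4 = -24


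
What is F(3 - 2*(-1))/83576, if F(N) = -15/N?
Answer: -3/83576 ≈ -3.5896e-5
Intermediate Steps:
F(3 - 2*(-1))/83576 = -15/(3 - 2*(-1))/83576 = -15/(3 + 2)*(1/83576) = -15/5*(1/83576) = -15*⅕*(1/83576) = -3*1/83576 = -3/83576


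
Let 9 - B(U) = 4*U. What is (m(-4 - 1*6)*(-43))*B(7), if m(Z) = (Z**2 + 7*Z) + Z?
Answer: 16340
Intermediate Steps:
B(U) = 9 - 4*U
m(Z) = Z**2 + 8*Z
(m(-4 - 1*6)*(-43))*B(7) = (((-4 - 1*6)*(8 + (-4 - 1*6)))*(-43))*(9 - 4*7) = (((-4 - 6)*(8 + (-4 - 6)))*(-43))*(9 - 28) = (-10*(8 - 10)*(-43))*(-19) = (-10*(-2)*(-43))*(-19) = (20*(-43))*(-19) = -860*(-19) = 16340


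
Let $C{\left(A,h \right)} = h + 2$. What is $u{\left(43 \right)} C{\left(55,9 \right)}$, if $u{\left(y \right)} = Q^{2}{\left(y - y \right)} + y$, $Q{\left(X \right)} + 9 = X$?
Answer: $1364$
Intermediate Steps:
$Q{\left(X \right)} = -9 + X$
$C{\left(A,h \right)} = 2 + h$
$u{\left(y \right)} = 81 + y$ ($u{\left(y \right)} = \left(-9 + \left(y - y\right)\right)^{2} + y = \left(-9 + 0\right)^{2} + y = \left(-9\right)^{2} + y = 81 + y$)
$u{\left(43 \right)} C{\left(55,9 \right)} = \left(81 + 43\right) \left(2 + 9\right) = 124 \cdot 11 = 1364$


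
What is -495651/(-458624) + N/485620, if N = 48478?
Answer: 65732803223/55679246720 ≈ 1.1806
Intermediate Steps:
-495651/(-458624) + N/485620 = -495651/(-458624) + 48478/485620 = -495651*(-1/458624) + 48478*(1/485620) = 495651/458624 + 24239/242810 = 65732803223/55679246720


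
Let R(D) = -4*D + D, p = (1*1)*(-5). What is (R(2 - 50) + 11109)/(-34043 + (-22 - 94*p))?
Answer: -11253/33595 ≈ -0.33496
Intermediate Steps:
p = -5 (p = 1*(-5) = -5)
R(D) = -3*D
(R(2 - 50) + 11109)/(-34043 + (-22 - 94*p)) = (-3*(2 - 50) + 11109)/(-34043 + (-22 - 94*(-5))) = (-3*(2 - 1*50) + 11109)/(-34043 + (-22 + 470)) = (-3*(2 - 50) + 11109)/(-34043 + 448) = (-3*(-48) + 11109)/(-33595) = (144 + 11109)*(-1/33595) = 11253*(-1/33595) = -11253/33595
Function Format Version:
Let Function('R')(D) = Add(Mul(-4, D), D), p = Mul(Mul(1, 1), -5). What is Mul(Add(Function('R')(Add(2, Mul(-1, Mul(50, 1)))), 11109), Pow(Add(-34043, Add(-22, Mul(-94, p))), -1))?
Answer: Rational(-11253, 33595) ≈ -0.33496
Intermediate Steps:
p = -5 (p = Mul(1, -5) = -5)
Function('R')(D) = Mul(-3, D)
Mul(Add(Function('R')(Add(2, Mul(-1, Mul(50, 1)))), 11109), Pow(Add(-34043, Add(-22, Mul(-94, p))), -1)) = Mul(Add(Mul(-3, Add(2, Mul(-1, Mul(50, 1)))), 11109), Pow(Add(-34043, Add(-22, Mul(-94, -5))), -1)) = Mul(Add(Mul(-3, Add(2, Mul(-1, 50))), 11109), Pow(Add(-34043, Add(-22, 470)), -1)) = Mul(Add(Mul(-3, Add(2, -50)), 11109), Pow(Add(-34043, 448), -1)) = Mul(Add(Mul(-3, -48), 11109), Pow(-33595, -1)) = Mul(Add(144, 11109), Rational(-1, 33595)) = Mul(11253, Rational(-1, 33595)) = Rational(-11253, 33595)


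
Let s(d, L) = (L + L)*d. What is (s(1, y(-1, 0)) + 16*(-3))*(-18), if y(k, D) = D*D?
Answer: 864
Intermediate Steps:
y(k, D) = D²
s(d, L) = 2*L*d (s(d, L) = (2*L)*d = 2*L*d)
(s(1, y(-1, 0)) + 16*(-3))*(-18) = (2*0²*1 + 16*(-3))*(-18) = (2*0*1 - 48)*(-18) = (0 - 48)*(-18) = -48*(-18) = 864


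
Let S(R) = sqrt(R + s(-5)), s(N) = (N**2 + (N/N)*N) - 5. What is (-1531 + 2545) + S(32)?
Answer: 1014 + sqrt(47) ≈ 1020.9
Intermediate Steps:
s(N) = -5 + N + N**2 (s(N) = (N**2 + 1*N) - 5 = (N**2 + N) - 5 = (N + N**2) - 5 = -5 + N + N**2)
S(R) = sqrt(15 + R) (S(R) = sqrt(R + (-5 - 5 + (-5)**2)) = sqrt(R + (-5 - 5 + 25)) = sqrt(R + 15) = sqrt(15 + R))
(-1531 + 2545) + S(32) = (-1531 + 2545) + sqrt(15 + 32) = 1014 + sqrt(47)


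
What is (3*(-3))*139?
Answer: -1251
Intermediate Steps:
(3*(-3))*139 = -9*139 = -1251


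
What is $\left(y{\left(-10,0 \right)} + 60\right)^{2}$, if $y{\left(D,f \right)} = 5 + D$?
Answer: $3025$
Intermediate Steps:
$\left(y{\left(-10,0 \right)} + 60\right)^{2} = \left(\left(5 - 10\right) + 60\right)^{2} = \left(-5 + 60\right)^{2} = 55^{2} = 3025$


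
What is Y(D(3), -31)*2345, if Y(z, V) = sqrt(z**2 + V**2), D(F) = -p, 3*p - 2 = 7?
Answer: 2345*sqrt(970) ≈ 73035.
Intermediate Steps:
p = 3 (p = 2/3 + (1/3)*7 = 2/3 + 7/3 = 3)
D(F) = -3 (D(F) = -1*3 = -3)
Y(z, V) = sqrt(V**2 + z**2)
Y(D(3), -31)*2345 = sqrt((-31)**2 + (-3)**2)*2345 = sqrt(961 + 9)*2345 = sqrt(970)*2345 = 2345*sqrt(970)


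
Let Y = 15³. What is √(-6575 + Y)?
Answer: 40*I*√2 ≈ 56.569*I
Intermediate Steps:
Y = 3375
√(-6575 + Y) = √(-6575 + 3375) = √(-3200) = 40*I*√2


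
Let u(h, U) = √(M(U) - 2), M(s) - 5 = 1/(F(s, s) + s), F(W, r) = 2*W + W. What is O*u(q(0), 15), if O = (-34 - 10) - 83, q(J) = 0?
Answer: -127*√2715/30 ≈ -220.58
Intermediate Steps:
F(W, r) = 3*W
M(s) = 5 + 1/(4*s) (M(s) = 5 + 1/(3*s + s) = 5 + 1/(4*s))
u(h, U) = √(3 + 1/(4*U)) (u(h, U) = √((5 + 1/(4*U)) - 2) = √(3 + 1/(4*U)))
O = -127 (O = -44 - 83 = -127)
O*u(q(0), 15) = -127*√(12 + 1/15)/2 = -127*√(181/15)/2 = -127*√2715/15/2 = -127*√2715/30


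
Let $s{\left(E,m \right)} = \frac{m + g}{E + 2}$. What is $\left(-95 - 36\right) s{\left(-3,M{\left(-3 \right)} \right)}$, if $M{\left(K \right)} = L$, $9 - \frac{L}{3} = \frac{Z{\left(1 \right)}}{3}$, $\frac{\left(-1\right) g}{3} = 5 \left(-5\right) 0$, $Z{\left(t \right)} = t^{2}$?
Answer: $3406$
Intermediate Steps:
$g = 0$ ($g = - 3 \cdot 5 \left(-5\right) 0 = - 3 \left(\left(-25\right) 0\right) = \left(-3\right) 0 = 0$)
$L = 26$ ($L = 27 - 3 \frac{1^{2}}{3} = 27 - 3 \cdot 1 \cdot \frac{1}{3} = 27 - 1 = 26$)
$M{\left(K \right)} = 26$
$s{\left(E,m \right)} = \frac{m}{2 + E}$ ($s{\left(E,m \right)} = \frac{m + 0}{E + 2} = \frac{m}{2 + E}$)
$\left(-95 - 36\right) s{\left(-3,M{\left(-3 \right)} \right)} = \left(-95 - 36\right) \frac{26}{2 - 3} = - 131 \frac{26}{-1} = - 131 \cdot 26 \left(-1\right) = \left(-131\right) \left(-26\right) = 3406$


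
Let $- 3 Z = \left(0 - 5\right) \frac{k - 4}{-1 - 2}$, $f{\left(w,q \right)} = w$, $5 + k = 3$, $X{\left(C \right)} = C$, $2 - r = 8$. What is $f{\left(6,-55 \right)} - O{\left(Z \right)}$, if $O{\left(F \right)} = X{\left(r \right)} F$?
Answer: $26$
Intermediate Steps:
$r = -6$ ($r = 2 - 8 = -6$)
$k = -2$ ($k = -5 + 3 = -2$)
$Z = \frac{10}{3}$ ($Z = - \frac{\left(0 - 5\right) \frac{-2 - 4}{-1 - 2}}{3} = - \frac{\left(-5\right) \left(- \frac{6}{-3}\right)}{3} = - \frac{\left(-5\right) \left(\left(-6\right) \left(- \frac{1}{3}\right)\right)}{3} = - \frac{\left(-5\right) 2}{3} = \left(- \frac{1}{3}\right) \left(-10\right) = \frac{10}{3} \approx 3.3333$)
$O{\left(F \right)} = - 6 F$
$f{\left(6,-55 \right)} - O{\left(Z \right)} = 6 - \left(-6\right) \frac{10}{3} = 6 - -20 = 6 + 20 = 26$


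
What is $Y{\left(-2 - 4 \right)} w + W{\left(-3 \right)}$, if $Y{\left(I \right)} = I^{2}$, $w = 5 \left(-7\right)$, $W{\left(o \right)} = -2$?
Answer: $-1262$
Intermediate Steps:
$w = -35$
$Y{\left(-2 - 4 \right)} w + W{\left(-3 \right)} = \left(-2 - 4\right)^{2} \left(-35\right) - 2 = \left(-6\right)^{2} \left(-35\right) - 2 = 36 \left(-35\right) - 2 = -1260 - 2 = -1262$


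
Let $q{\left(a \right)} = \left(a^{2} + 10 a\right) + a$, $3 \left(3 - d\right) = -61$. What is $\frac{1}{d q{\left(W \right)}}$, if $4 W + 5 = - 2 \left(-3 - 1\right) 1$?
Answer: $\frac{8}{1645} \approx 0.0048632$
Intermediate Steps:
$d = \frac{70}{3}$ ($d = 3 - - \frac{61}{3} = 3 + \frac{61}{3} = \frac{70}{3} \approx 23.333$)
$W = \frac{3}{4}$ ($W = - \frac{5}{4} + \frac{\left(-2\right) \left(-3 - 1\right) 1}{4} = - \frac{5}{4} + \frac{\left(-2\right) \left(\left(-4\right) 1\right)}{4} = - \frac{5}{4} + \frac{\left(-2\right) \left(-4\right)}{4} = - \frac{5}{4} + \frac{1}{4} \cdot 8 = - \frac{5}{4} + 2 = \frac{3}{4} \approx 0.75$)
$q{\left(a \right)} = a^{2} + 11 a$
$\frac{1}{d q{\left(W \right)}} = \frac{1}{\frac{70}{3} \frac{3 \left(11 + \frac{3}{4}\right)}{4}} = \frac{1}{\frac{70}{3} \cdot \frac{3}{4} \cdot \frac{47}{4}} = \frac{1}{\frac{70}{3} \cdot \frac{141}{16}} = \frac{1}{\frac{1645}{8}} = \frac{8}{1645}$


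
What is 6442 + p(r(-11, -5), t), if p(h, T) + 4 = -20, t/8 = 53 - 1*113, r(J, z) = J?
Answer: 6418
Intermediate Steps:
t = -480 (t = 8*(53 - 1*113) = 8*(53 - 113) = 8*(-60) = -480)
p(h, T) = -24 (p(h, T) = -4 - 20 = -24)
6442 + p(r(-11, -5), t) = 6442 - 24 = 6418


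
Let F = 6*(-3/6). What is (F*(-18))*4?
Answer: 216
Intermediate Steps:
F = -3 (F = 6*(-3*1/6) = 6*(-1/2) = -3)
(F*(-18))*4 = -3*(-18)*4 = 54*4 = 216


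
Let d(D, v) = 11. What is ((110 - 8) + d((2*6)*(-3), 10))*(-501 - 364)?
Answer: -97745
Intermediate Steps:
((110 - 8) + d((2*6)*(-3), 10))*(-501 - 364) = ((110 - 8) + 11)*(-501 - 364) = (102 + 11)*(-865) = 113*(-865) = -97745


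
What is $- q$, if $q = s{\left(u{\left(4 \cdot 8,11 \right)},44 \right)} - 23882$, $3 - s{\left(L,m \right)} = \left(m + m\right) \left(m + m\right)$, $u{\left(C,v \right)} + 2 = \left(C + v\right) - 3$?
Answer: $31623$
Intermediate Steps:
$u{\left(C,v \right)} = -5 + C + v$ ($u{\left(C,v \right)} = -2 - \left(3 - C - v\right) = -2 + \left(-3 + C + v\right) = -5 + C + v$)
$s{\left(L,m \right)} = 3 - 4 m^{2}$ ($s{\left(L,m \right)} = 3 - \left(m + m\right) \left(m + m\right) = 3 - 2 m 2 m = 3 - 4 m^{2}$)
$q = -31623$ ($q = \left(3 - 4 \cdot 44^{2}\right) - 23882 = \left(3 - 7744\right) - 23882 = -7741 - 23882 = -31623$)
$- q = \left(-1\right) \left(-31623\right) = 31623$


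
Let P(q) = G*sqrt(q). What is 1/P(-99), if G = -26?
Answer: I*sqrt(11)/858 ≈ 0.0038655*I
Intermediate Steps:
P(q) = -26*sqrt(q)
1/P(-99) = 1/(-78*I*sqrt(11)) = I*sqrt(11)/858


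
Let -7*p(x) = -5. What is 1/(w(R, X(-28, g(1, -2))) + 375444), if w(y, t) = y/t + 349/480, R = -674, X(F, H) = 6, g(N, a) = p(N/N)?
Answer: 160/60053183 ≈ 2.6643e-6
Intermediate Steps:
p(x) = 5/7 (p(x) = -⅐*(-5) = 5/7)
g(N, a) = 5/7
w(y, t) = 349/480 + y/t (w(y, t) = y/t + 349*(1/480) = y/t + 349/480 = 349/480 + y/t)
1/(w(R, X(-28, g(1, -2))) + 375444) = 1/((349/480 - 674/6) + 375444) = 1/((349/480 - 674*⅙) + 375444) = 1/((349/480 - 337/3) + 375444) = 1/(-17857/160 + 375444) = 1/(60053183/160) = 160/60053183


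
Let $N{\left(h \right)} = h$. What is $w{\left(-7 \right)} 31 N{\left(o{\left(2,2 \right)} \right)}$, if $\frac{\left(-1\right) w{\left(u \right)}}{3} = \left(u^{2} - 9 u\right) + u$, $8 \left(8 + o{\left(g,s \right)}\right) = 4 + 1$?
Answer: $\frac{576135}{8} \approx 72017.0$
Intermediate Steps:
$o{\left(g,s \right)} = - \frac{59}{8}$ ($o{\left(g,s \right)} = -8 + \frac{4 + 1}{8} = -8 + \frac{1}{8} \cdot 5 = -8 + \frac{5}{8} = - \frac{59}{8}$)
$w{\left(u \right)} = - 3 u^{2} + 24 u$ ($w{\left(u \right)} = - 3 \left(\left(u^{2} - 9 u\right) + u\right) = - 3 \left(u^{2} - 8 u\right) = - 3 u^{2} + 24 u$)
$w{\left(-7 \right)} 31 N{\left(o{\left(2,2 \right)} \right)} = 3 \left(-7\right) \left(8 - -7\right) 31 \left(- \frac{59}{8}\right) = 3 \left(-7\right) \left(8 + 7\right) 31 \left(- \frac{59}{8}\right) = 3 \left(-7\right) 15 \cdot 31 \left(- \frac{59}{8}\right) = \left(-315\right) 31 \left(- \frac{59}{8}\right) = \left(-9765\right) \left(- \frac{59}{8}\right) = \frac{576135}{8}$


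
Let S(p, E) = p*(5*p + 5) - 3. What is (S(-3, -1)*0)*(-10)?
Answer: 0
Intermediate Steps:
S(p, E) = -3 + p*(5 + 5*p) (S(p, E) = p*(5 + 5*p) - 3 = -3 + p*(5 + 5*p))
(S(-3, -1)*0)*(-10) = ((-3 + 5*(-3) + 5*(-3)**2)*0)*(-10) = ((-3 - 15 + 5*9)*0)*(-10) = ((-3 - 15 + 45)*0)*(-10) = (27*0)*(-10) = 0*(-10) = 0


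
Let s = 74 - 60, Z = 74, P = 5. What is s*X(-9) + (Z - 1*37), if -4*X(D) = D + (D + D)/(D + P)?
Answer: 211/4 ≈ 52.750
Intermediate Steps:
X(D) = -D/4 - D/(2*(5 + D)) (X(D) = -(D + (D + D)/(D + 5))/4 = -(D + (2*D)/(5 + D))/4 = -(D + 2*D/(5 + D))/4 = -D/4 - D/(2*(5 + D)))
s = 14
s*X(-9) + (Z - 1*37) = 14*(-1*(-9)*(7 - 9)/(20 + 4*(-9))) + (74 - 1*37) = 14*(-1*(-9)*(-2)/(20 - 36)) + (74 - 37) = 14*(-1*(-9)*(-2)/(-16)) + 37 = 14*(-1*(-9)*(-1/16)*(-2)) + 37 = 14*(9/8) + 37 = 63/4 + 37 = 211/4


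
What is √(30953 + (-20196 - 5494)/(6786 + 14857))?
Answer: √14498431196227/21643 ≈ 175.93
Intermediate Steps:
√(30953 + (-20196 - 5494)/(6786 + 14857)) = √(30953 - 25690/21643) = √(669890089/21643) = √14498431196227/21643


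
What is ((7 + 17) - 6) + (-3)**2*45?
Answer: 423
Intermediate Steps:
((7 + 17) - 6) + (-3)**2*45 = (24 - 6) + 9*45 = 18 + 405 = 423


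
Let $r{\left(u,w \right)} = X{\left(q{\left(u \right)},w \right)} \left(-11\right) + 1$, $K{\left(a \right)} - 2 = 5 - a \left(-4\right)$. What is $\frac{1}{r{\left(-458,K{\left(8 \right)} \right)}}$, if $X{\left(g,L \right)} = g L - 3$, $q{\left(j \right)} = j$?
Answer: $\frac{1}{196516} \approx 5.0886 \cdot 10^{-6}$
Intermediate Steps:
$X{\left(g,L \right)} = -3 + L g$ ($X{\left(g,L \right)} = L g - 3 = -3 + L g$)
$K{\left(a \right)} = 7 + 4 a$ ($K{\left(a \right)} = 2 - \left(-5 + a \left(-4\right)\right) = 2 - \left(-5 - 4 a\right) = 2 + \left(5 + 4 a\right) = 7 + 4 a$)
$r{\left(u,w \right)} = 34 - 11 u w$ ($r{\left(u,w \right)} = \left(-3 + w u\right) \left(-11\right) + 1 = \left(-3 + u w\right) \left(-11\right) + 1 = \left(33 - 11 u w\right) + 1 = 34 - 11 u w$)
$\frac{1}{r{\left(-458,K{\left(8 \right)} \right)}} = \frac{1}{34 - - 5038 \left(7 + 4 \cdot 8\right)} = \frac{1}{34 - - 5038 \left(7 + 32\right)} = \frac{1}{34 - \left(-5038\right) 39} = \frac{1}{34 + 196482} = \frac{1}{196516}$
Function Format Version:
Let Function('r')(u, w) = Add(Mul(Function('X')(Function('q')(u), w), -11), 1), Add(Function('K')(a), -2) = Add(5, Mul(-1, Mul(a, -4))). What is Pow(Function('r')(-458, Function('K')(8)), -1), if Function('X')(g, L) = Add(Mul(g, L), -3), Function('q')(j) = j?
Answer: Rational(1, 196516) ≈ 5.0886e-6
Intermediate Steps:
Function('X')(g, L) = Add(-3, Mul(L, g)) (Function('X')(g, L) = Add(Mul(L, g), -3) = Add(-3, Mul(L, g)))
Function('K')(a) = Add(7, Mul(4, a)) (Function('K')(a) = Add(2, Add(5, Mul(-1, Mul(a, -4)))) = Add(2, Add(5, Mul(-1, Mul(-4, a)))) = Add(2, Add(5, Mul(4, a))) = Add(7, Mul(4, a)))
Function('r')(u, w) = Add(34, Mul(-11, u, w)) (Function('r')(u, w) = Add(Mul(Add(-3, Mul(w, u)), -11), 1) = Add(Mul(Add(-3, Mul(u, w)), -11), 1) = Add(Add(33, Mul(-11, u, w)), 1) = Add(34, Mul(-11, u, w)))
Pow(Function('r')(-458, Function('K')(8)), -1) = Pow(Add(34, Mul(-11, -458, Add(7, Mul(4, 8)))), -1) = Pow(Add(34, Mul(-11, -458, Add(7, 32))), -1) = Pow(Add(34, Mul(-11, -458, 39)), -1) = Pow(Add(34, 196482), -1) = Pow(196516, -1) = Rational(1, 196516)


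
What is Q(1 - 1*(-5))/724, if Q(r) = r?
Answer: 3/362 ≈ 0.0082873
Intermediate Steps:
Q(1 - 1*(-5))/724 = (1 - 1*(-5))/724 = (1 + 5)*(1/724) = 6*(1/724) = 3/362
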